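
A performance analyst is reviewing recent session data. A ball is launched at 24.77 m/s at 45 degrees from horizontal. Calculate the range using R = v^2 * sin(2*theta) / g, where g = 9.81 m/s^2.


sin(2 * 45) = sin(90) = 1.0
v^2 = 24.77^2 = 613.5529
R = 613.5529 * 1.0 / 9.81
= 62.544 m

62.544 m


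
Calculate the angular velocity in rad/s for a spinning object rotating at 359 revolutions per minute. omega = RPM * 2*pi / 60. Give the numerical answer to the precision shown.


omega = RPM * 2*pi / 60
= 359 * 6.28318531 / 60
= 37.594 rad/s

37.594 rad/s


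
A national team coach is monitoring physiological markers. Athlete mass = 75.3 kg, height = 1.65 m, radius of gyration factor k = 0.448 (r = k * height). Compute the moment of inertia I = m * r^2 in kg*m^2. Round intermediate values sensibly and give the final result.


r = k * height = 0.448 * 1.65 = 0.7392 m
r^2 = 0.7392^2 = 0.546417
I = 75.3 * 0.546417 = 41.145 kg*m^2

41.145 kg*m^2


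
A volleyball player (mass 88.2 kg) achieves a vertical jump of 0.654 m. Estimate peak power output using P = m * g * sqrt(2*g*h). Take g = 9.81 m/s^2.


2 * g * h = 2 * 9.81 * 0.654 = 12.83148
sqrt(12.83148) = 3.582106 m/s
P = 88.2 * 9.81 * 3.582106 = 3099.39 W

3099.39 W


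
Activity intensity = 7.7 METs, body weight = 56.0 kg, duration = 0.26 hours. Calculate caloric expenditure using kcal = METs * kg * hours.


kcal = 7.7 * 56.0 * 0.26
= 431.2 * 0.26
= 112.11 kcal

112.11 kcal


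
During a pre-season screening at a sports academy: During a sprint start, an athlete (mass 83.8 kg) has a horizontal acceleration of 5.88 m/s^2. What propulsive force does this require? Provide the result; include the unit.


Propulsive force = mass * acceleration
= 83.8 kg * 5.88 m/s^2
= 492.74 N

492.74 N


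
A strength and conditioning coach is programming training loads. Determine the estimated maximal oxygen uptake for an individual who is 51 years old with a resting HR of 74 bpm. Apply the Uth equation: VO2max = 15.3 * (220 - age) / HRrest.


HRmax = 220 - 51 = 169
VO2max = 15.3 * (169 / 74)
= 15.3 * 2.2838
= 34.94 mL/kg/min

34.94 mL/kg/min


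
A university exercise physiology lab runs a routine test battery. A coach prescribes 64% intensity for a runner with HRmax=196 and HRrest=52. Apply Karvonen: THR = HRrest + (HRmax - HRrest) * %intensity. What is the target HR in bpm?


Heart rate reserve = 196 - 52 = 144
Intensity fraction = 64 / 100 = 0.64
THR = 52 + 144 * 0.64 = 144.16 bpm

144.16 bpm


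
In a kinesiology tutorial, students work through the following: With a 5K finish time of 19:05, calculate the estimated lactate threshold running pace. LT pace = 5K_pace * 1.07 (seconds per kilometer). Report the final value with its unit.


Race duration = 1145 s for 5 km
Average pace = 1145 / 5 = 229.0 s/km
LT pace = 229.0 * 1.07
= 245.03 s/km

245.03 s/km


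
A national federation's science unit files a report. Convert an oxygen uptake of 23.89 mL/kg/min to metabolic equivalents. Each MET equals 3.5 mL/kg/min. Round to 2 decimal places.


One MET = 3.5 mL/kg/min
Number of METs = 23.89 / 3.5
= 6.83 METs

6.83 METs


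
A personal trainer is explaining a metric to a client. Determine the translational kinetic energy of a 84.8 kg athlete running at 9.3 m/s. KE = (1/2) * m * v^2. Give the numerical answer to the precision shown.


KE = 0.5 * m * v^2
= 0.5 * 84.8 * 9.3^2
= 0.5 * 84.8 * 86.49
= 3667.18 J

3667.18 J


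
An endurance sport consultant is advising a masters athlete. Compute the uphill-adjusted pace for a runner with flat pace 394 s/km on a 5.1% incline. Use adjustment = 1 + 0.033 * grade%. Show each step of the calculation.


Adjustment factor = 1 + 0.033 * 5.1 = 1.1683
Grade-adjusted pace = 394 * 1.1683 = 460.31 s/km

460.31 s/km


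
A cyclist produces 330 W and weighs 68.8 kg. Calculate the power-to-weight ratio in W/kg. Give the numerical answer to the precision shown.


P/W = power / mass
= 330 / 68.8
= 4.797 W/kg

4.797 W/kg


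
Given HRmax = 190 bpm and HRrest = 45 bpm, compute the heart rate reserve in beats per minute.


Heart rate reserve = maximum HR minus resting HR
HRR = 190 - 45 = 145 bpm

145 bpm


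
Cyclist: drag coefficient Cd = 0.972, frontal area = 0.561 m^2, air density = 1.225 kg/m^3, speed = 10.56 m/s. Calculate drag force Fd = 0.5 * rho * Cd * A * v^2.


v^2 = 10.56^2 = 111.5136
Fd = 0.5 * 1.225 * 0.972 * 0.561 * 111.5136
= 37.245 N

37.245 N


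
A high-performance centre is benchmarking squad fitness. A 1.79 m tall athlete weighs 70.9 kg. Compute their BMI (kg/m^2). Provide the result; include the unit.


height^2 = 3.2041 m^2
BMI = 70.9 / 3.2041 = 22.13 kg/m^2

22.13 kg/m^2


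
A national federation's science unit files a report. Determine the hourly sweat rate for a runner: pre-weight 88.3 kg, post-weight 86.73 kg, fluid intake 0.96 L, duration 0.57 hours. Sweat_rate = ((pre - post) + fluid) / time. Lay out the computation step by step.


Mass lost = 88.3 - 86.73 = 1.57 kg
Add fluid consumed: 1.57 + 0.96 = 2.53 L total sweat
Sweat rate = 2.53 / 0.57 = 4.439 L/h

4.439 L/h


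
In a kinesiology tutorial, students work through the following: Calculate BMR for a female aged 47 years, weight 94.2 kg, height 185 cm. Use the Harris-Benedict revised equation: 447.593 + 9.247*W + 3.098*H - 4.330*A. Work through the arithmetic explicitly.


Substituting values:
W term = 9.247 * 94.2 = 871.0674
H term = 3.098 * 185 = 573.13
A term = 4.330 * 47 = 203.51
BMR = 1688.28 kcal/day

1688.28 kcal/day


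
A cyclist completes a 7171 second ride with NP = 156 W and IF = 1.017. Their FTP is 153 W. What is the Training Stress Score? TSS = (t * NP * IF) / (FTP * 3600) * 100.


t * NP * IF = 7171 * 156 * 1.017 = 1137693.492
FTP * 3600 = 550800
TSS = (1137693.492 / 550800) * 100 = 206.55

206.55 TSS


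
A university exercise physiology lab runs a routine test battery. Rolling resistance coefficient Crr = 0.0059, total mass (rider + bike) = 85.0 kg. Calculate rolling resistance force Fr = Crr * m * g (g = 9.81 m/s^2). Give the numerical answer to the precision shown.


Fr = Crr * m * g
= 0.0059 * 85.0 * 9.81
= 4.92 N

4.92 N


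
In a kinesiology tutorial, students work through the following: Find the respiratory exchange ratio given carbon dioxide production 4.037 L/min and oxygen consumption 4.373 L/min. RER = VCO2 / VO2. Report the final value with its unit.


VCO2 = 4.037 L/min
VO2 = 4.373 L/min
RER = 4.037 / 4.373 = 0.9232

0.9232


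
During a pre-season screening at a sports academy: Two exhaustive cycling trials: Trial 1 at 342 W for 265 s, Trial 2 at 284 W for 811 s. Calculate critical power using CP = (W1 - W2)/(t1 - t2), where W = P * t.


W1 = 342 * 265 = 90630 J
W2 = 284 * 811 = 230324 J
CP = (90630 - 230324) / (265 - 811)
= -139694 / -546
= 255.85 W

255.85 W


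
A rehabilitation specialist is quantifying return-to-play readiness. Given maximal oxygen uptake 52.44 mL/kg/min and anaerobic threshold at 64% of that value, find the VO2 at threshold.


Percentage as decimal = 0.64
VO2 at AT = 52.44 * 0.64 = 33.56 mL/kg/min

33.56 mL/kg/min


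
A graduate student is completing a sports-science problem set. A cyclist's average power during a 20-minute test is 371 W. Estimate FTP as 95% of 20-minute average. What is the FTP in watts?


FTP = 20-min power * 0.95
= 371 * 0.95
= 352.45 W

352.45 W


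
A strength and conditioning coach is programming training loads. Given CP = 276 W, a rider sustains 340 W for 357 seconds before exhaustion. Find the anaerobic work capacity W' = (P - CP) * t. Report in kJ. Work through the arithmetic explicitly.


Excess power = 340 - 276 = 64 W
Work above CP = 64 * 357 = 22848 J
W' = 22.848 kJ

22.848 kJ


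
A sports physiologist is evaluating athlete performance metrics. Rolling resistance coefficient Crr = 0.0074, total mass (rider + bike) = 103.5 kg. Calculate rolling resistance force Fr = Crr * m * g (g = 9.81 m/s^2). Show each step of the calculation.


Fr = Crr * m * g
= 0.0074 * 103.5 * 9.81
= 7.513 N

7.513 N


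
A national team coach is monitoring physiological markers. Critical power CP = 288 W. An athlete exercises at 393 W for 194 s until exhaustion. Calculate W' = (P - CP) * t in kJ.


P - CP = 393 - 288 = 105 W
W' = 105 * 194 = 20370 J
= 20370 / 1000 = 20.37 kJ

20.37 kJ


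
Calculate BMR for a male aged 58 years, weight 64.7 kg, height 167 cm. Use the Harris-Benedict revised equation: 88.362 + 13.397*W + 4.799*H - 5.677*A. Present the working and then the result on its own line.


Substituting values:
W term = 13.397 * 64.7 = 866.7859
H term = 4.799 * 167 = 801.433
A term = 5.677 * 58 = 329.266
BMR = 1427.31 kcal/day

1427.31 kcal/day


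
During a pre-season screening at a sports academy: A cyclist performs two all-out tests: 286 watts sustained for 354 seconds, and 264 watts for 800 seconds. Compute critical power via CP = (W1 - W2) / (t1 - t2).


W1 = P1 * t1 = 286 * 354 = 101244 J
W2 = P2 * t2 = 264 * 800 = 211200 J
CP = (101244 - 211200) / (354 - 800)
= 246.54 W

246.54 W


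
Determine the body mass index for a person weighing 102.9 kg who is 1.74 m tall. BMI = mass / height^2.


BMI = mass / height^2
= 102.9 / 1.74^2
= 102.9 / 3.0276
= 33.99 kg/m^2

33.99 kg/m^2


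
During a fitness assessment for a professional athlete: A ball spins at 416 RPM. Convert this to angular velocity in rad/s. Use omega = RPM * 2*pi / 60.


omega = 416 * 2 * pi / 60
= 416 * 6.28318531 / 60
= 2613.805 / 60
= 43.563 rad/s

43.563 rad/s


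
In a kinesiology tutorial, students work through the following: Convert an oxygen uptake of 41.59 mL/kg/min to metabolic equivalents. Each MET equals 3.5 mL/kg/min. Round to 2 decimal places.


One MET = 3.5 mL/kg/min
Number of METs = 41.59 / 3.5
= 11.88 METs

11.88 METs


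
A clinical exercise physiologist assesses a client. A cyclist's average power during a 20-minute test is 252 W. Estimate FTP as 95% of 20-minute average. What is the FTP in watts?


FTP = 20-min power * 0.95
= 252 * 0.95
= 239.4 W

239.4 W


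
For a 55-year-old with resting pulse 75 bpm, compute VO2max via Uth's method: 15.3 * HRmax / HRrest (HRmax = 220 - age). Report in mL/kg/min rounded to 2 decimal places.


Step 1: HRmax = 220 - 55 = 165 bpm
Step 2: Ratio = 165 / 75 = 2.2
Step 3: VO2max = 15.3 * 2.2 = 33.66 mL/kg/min

33.66 mL/kg/min


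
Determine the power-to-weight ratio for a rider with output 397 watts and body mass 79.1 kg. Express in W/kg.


P/W = 397 / 79.1 = 5.019 W/kg

5.019 W/kg


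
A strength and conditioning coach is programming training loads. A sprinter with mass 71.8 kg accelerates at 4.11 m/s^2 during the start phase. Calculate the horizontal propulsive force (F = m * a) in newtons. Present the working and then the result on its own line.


F = m * a
= 71.8 * 4.11
= 295.1 N

295.1 N


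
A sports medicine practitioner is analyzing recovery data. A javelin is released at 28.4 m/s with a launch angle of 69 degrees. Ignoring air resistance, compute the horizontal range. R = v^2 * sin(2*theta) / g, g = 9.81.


Launch speed squared = 806.56
sin(2 * 69 deg) = 0.669131
Range = 806.56 * 0.669131 / 9.81
= 55.015 m

55.015 m


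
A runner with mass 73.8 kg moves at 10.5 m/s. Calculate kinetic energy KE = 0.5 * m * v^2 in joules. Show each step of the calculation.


v^2 = 10.5^2 = 110.25
KE = 0.5 * 73.8 * 110.25
= 4068.23 J

4068.23 J


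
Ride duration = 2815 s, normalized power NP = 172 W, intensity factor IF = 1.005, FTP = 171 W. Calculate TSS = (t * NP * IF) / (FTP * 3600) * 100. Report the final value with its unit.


Numerator = 2815 * 172 * 1.005 = 486600.9
Denominator = 171 * 3600 = 615600
TSS = 486600.9 / 615600 * 100
= 79.04

79.04 TSS


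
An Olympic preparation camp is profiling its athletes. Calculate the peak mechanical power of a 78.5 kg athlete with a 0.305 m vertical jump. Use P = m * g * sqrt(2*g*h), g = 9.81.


First, sqrt(2gh) = sqrt(2 * 9.81 * 0.305)
= sqrt(5.9841) = 2.446242 m/s
Power = 78.5 * 9.81 * 2.446242 = 1883.81 W

1883.81 W


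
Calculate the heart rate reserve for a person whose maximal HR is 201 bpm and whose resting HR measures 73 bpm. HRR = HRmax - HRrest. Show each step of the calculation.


HRmax = 201 bpm
HRrest = 73 bpm
HRR = 201 - 73 = 128 bpm

128 bpm


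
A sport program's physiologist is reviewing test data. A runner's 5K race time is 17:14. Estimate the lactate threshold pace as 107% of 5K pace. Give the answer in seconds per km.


Total race time = 17*60 + 14 = 1034 seconds
5K pace = 1034 / 5 = 206.8 sec/km
LT pace = 206.8 * 1.07 = 221.28 sec/km

221.28 s/km


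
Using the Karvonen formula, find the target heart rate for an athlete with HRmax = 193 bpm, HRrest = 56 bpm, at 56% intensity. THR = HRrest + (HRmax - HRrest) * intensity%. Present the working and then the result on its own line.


HRR = 193 - 56 = 137
THR = 56 + 137 * 0.56
= 56 + 76.72
= 132.72 bpm

132.72 bpm


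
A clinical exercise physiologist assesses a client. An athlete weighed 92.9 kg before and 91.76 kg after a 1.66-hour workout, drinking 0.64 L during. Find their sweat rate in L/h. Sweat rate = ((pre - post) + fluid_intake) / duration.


Body mass change = 1.14 kg
Total sweat loss = 1.14 + 0.64 = 1.78 L
Rate = 1.78 / 1.66 = 1.072 L/h

1.072 L/h


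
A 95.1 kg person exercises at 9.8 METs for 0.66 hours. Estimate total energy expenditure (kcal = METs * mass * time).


Energy = METs * mass(kg) * time(h)
= 9.8 * 95.1 * 0.66
= 615.11 kcal

615.11 kcal


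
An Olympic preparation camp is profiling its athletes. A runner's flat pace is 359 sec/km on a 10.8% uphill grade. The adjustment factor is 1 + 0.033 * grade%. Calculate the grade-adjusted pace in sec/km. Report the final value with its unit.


Factor = 1 + 0.033 * 10.8 = 1.3564
Adjusted pace = 359 * 1.3564
= 486.95 sec/km

486.95 s/km


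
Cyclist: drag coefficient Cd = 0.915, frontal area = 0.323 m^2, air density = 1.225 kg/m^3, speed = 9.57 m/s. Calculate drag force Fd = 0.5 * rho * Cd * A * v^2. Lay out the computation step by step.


v^2 = 9.57^2 = 91.5849
Fd = 0.5 * 1.225 * 0.915 * 0.323 * 91.5849
= 16.579 N

16.579 N


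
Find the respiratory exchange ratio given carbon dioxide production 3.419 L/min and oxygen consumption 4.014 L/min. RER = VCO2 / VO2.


VCO2 = 3.419 L/min
VO2 = 4.014 L/min
RER = 3.419 / 4.014 = 0.8518

0.8518


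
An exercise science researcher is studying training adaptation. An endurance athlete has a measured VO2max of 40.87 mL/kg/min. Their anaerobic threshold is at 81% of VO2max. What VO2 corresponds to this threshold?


Anaerobic threshold VO2 = VO2max * 81%
= 40.87 * 0.81
= 33.1 mL/kg/min

33.1 mL/kg/min


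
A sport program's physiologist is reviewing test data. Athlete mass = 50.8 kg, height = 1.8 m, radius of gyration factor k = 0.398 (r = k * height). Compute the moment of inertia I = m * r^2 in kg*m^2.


r = k * height = 0.398 * 1.8 = 0.7164 m
r^2 = 0.7164^2 = 0.513229
I = 50.8 * 0.513229 = 26.072 kg*m^2

26.072 kg*m^2


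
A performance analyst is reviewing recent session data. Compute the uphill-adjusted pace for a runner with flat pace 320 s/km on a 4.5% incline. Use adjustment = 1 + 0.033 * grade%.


Adjustment factor = 1 + 0.033 * 4.5 = 1.1485
Grade-adjusted pace = 320 * 1.1485 = 367.52 s/km

367.52 s/km


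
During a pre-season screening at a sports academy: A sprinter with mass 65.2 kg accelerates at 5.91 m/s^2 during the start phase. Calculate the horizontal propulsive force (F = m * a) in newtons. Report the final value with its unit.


F = m * a
= 65.2 * 5.91
= 385.33 N

385.33 N


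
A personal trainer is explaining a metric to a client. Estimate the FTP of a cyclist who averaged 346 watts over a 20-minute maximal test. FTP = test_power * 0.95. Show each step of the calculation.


FTP = 346 * 0.95 = 328.7 W

328.7 W


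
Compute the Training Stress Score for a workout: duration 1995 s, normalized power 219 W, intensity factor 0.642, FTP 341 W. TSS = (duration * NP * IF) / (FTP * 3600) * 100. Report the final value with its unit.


Product = 1995 * 219 * 0.642 = 280493.01
Base = 341 * 3600 = 1227600
TSS = 280493.01 / 1227600 * 100 = 22.85

22.85 TSS


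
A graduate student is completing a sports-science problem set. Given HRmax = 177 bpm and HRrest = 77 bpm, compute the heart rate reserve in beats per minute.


Heart rate reserve = maximum HR minus resting HR
HRR = 177 - 77 = 100 bpm

100 bpm


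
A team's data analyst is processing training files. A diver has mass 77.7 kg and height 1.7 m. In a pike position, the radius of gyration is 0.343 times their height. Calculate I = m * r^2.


r = 0.343 * 1.7 = 0.5831 m
I = m * r^2 = 77.7 * 0.340006 = 26.418 kg*m^2

26.418 kg*m^2


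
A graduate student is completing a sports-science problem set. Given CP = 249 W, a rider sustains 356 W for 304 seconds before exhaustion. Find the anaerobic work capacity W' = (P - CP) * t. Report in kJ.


Excess power = 356 - 249 = 107 W
Work above CP = 107 * 304 = 32528 J
W' = 32.528 kJ

32.528 kJ


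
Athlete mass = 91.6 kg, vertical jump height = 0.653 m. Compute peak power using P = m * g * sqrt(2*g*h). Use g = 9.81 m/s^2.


sqrt(2 * 9.81 * 0.653) = sqrt(12.81186) = 3.579366 m/s
P = 91.6 * 9.81 * 3.579366
= 3216.4 W

3216.4 W


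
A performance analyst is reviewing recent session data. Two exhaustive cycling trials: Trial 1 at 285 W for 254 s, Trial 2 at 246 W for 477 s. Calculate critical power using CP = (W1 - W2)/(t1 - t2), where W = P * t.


W1 = 285 * 254 = 72390 J
W2 = 246 * 477 = 117342 J
CP = (72390 - 117342) / (254 - 477)
= -44952 / -223
= 201.58 W

201.58 W


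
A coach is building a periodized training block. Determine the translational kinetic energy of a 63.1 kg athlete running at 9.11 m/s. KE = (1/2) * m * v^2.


KE = 0.5 * m * v^2
= 0.5 * 63.1 * 9.11^2
= 0.5 * 63.1 * 82.9921
= 2618.4 J

2618.4 J


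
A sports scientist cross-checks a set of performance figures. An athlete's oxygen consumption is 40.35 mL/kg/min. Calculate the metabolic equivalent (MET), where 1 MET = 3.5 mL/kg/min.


MET = VO2 / 3.5
= 40.35 / 3.5
= 11.53 METs

11.53 METs


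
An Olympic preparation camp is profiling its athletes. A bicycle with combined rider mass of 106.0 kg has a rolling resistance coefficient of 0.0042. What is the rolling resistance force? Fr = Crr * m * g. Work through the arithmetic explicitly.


Fr = 0.0042 * 106.0 * 9.81
= 0.4452 * 9.81
= 4.367 N

4.367 N


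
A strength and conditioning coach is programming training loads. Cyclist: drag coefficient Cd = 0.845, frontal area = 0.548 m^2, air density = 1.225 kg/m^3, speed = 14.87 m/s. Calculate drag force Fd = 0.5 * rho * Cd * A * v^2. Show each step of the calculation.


v^2 = 14.87^2 = 221.1169
Fd = 0.5 * 1.225 * 0.845 * 0.548 * 221.1169
= 62.714 N

62.714 N


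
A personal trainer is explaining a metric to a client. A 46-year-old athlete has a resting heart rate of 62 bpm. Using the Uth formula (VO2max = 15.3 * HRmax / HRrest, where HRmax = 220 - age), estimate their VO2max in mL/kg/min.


HRmax = 220 - 46 = 174 bpm
Ratio = HRmax / HRrest = 174 / 62 = 2.8065
VO2max = 15.3 * 2.8065 = 42.94 mL/kg/min

42.94 mL/kg/min


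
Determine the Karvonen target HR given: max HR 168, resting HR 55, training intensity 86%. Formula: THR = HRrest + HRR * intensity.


HRR = HRmax - HRrest = 168 - 55 = 113
THR = 55 + 113 * 0.86
= 152.18 bpm

152.18 bpm


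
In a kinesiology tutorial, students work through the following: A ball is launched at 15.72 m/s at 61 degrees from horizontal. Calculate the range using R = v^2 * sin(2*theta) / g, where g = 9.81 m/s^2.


sin(2 * 61) = sin(122) = 0.848048
v^2 = 15.72^2 = 247.1184
R = 247.1184 * 0.848048 / 9.81
= 21.363 m

21.363 m


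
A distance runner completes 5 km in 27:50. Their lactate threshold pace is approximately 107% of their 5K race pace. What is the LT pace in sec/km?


Convert to seconds: 27 min 50 s = 1670 s
Pace per km = 1670 / 5 = 334.0 s/km
LT pace = 334.0 * 1.07 = 357.38 s/km

357.38 s/km


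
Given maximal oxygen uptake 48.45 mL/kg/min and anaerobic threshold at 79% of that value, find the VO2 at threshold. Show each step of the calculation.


Percentage as decimal = 0.79
VO2 at AT = 48.45 * 0.79 = 38.28 mL/kg/min

38.28 mL/kg/min


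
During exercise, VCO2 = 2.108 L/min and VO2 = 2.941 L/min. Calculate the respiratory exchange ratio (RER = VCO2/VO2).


RER = VCO2 / VO2
= 2.108 / 2.941
= 0.7168

0.7168


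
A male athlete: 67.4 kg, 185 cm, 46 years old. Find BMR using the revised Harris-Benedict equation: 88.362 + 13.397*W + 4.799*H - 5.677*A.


Intercept = 88.362
Weight contribution = 13.397 * 67.4 = 902.9578
Height contribution = 4.799 * 185 = 887.815
Age contribution = 5.677 * 46 = 261.142
BMR = 88.362 + 902.9578 + 887.815 - 261.142
= 1617.99 kcal/day

1617.99 kcal/day


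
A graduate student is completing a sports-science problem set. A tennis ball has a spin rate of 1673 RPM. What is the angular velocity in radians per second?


Convert RPM to rad/s: multiply by 2*pi and divide by 60
omega = 1673 * 2 * pi / 60
= 175.196 rad/s

175.196 rad/s


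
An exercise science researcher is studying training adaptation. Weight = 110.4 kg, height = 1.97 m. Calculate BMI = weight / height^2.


height^2 = 1.97^2 = 3.8809
BMI = 110.4 / 3.8809 = 28.45 kg/m^2

28.45 kg/m^2


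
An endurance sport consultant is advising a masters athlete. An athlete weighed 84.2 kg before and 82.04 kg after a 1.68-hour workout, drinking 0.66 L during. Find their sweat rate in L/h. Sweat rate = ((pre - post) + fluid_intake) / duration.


Body mass change = 2.16 kg
Total sweat loss = 2.16 + 0.66 = 2.82 L
Rate = 2.82 / 1.68 = 1.679 L/h

1.679 L/h


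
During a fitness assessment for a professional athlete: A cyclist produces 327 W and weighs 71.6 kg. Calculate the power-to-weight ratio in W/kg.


P/W = power / mass
= 327 / 71.6
= 4.567 W/kg

4.567 W/kg


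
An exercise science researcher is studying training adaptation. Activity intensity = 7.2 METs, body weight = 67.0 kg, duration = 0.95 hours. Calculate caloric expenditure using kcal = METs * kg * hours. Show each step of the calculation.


kcal = 7.2 * 67.0 * 0.95
= 482.4 * 0.95
= 458.28 kcal

458.28 kcal


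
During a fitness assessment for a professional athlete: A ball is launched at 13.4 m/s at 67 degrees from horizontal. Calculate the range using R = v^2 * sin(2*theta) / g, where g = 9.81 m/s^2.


sin(2 * 67) = sin(134) = 0.71934
v^2 = 13.4^2 = 179.56
R = 179.56 * 0.71934 / 9.81
= 13.167 m

13.167 m


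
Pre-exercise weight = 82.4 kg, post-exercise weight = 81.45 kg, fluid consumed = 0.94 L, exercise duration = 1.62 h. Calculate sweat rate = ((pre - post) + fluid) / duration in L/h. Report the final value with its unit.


Weight loss = 82.4 - 81.45 = 0.95 kg (approx L)
Total sweat = 0.95 + 0.94 = 1.89 L
Sweat rate = 1.89 / 1.62 = 1.167 L/h

1.167 L/h


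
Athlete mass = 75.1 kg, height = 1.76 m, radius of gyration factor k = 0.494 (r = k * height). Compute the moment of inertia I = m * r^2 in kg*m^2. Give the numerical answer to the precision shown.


r = k * height = 0.494 * 1.76 = 0.86944 m
r^2 = 0.86944^2 = 0.755926
I = 75.1 * 0.755926 = 56.77 kg*m^2

56.77 kg*m^2


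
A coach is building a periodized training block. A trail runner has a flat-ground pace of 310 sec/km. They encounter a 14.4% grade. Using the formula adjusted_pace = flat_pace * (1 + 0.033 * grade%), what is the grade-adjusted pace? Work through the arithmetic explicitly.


Grade factor = 1 + 0.033 * 14.4 = 1.4752
Adjusted = 310 * 1.4752 = 457.31 sec/km

457.31 s/km


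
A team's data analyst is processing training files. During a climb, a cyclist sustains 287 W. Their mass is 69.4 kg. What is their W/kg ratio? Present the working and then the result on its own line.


Power-to-weight = 287 W / 69.4 kg
= 4.135 W/kg

4.135 W/kg


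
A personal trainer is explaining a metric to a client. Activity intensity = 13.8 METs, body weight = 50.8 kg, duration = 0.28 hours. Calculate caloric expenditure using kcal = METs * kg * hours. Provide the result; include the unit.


kcal = 13.8 * 50.8 * 0.28
= 701.04 * 0.28
= 196.29 kcal

196.29 kcal


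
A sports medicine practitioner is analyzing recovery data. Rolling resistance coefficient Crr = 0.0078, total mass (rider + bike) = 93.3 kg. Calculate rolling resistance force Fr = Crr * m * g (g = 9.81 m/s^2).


Fr = Crr * m * g
= 0.0078 * 93.3 * 9.81
= 7.139 N

7.139 N


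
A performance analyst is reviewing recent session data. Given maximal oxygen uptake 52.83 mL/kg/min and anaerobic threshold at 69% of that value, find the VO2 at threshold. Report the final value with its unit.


Percentage as decimal = 0.69
VO2 at AT = 52.83 * 0.69 = 36.45 mL/kg/min

36.45 mL/kg/min


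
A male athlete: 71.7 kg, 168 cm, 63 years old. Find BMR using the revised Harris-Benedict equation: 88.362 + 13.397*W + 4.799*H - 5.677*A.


Intercept = 88.362
Weight contribution = 13.397 * 71.7 = 960.5649
Height contribution = 4.799 * 168 = 806.232
Age contribution = 5.677 * 63 = 357.651
BMR = 88.362 + 960.5649 + 806.232 - 357.651
= 1497.51 kcal/day

1497.51 kcal/day


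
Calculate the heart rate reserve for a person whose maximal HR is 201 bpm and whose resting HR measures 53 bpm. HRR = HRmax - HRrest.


HRmax = 201 bpm
HRrest = 53 bpm
HRR = 201 - 53 = 148 bpm

148 bpm


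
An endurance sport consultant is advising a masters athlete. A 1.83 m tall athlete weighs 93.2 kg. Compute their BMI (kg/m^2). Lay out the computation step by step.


height^2 = 3.3489 m^2
BMI = 93.2 / 3.3489 = 27.83 kg/m^2

27.83 kg/m^2


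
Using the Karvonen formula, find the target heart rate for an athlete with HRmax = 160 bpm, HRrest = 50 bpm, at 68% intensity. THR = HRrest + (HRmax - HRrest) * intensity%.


HRR = 160 - 50 = 110
THR = 50 + 110 * 0.68
= 50 + 74.8
= 124.8 bpm

124.8 bpm


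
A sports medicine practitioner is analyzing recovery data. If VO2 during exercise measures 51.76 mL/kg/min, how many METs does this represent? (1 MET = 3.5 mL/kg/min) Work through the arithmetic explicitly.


METs = VO2 / 3.5 = 51.76 / 3.5 = 14.79

14.79 METs


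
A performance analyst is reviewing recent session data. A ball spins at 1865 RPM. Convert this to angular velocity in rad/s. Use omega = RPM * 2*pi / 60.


omega = 1865 * 2 * pi / 60
= 1865 * 6.28318531 / 60
= 11718.141 / 60
= 195.302 rad/s

195.302 rad/s


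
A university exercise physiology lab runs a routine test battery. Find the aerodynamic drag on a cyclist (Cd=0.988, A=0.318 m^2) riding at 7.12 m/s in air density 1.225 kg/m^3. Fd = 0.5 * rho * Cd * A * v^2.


Fd = 0.5 * 1.225 * 0.988 * 0.318 * 7.12^2
= 0.5 * 1.225 * 0.988 * 0.318 * 50.6944
= 9.756 N

9.756 N


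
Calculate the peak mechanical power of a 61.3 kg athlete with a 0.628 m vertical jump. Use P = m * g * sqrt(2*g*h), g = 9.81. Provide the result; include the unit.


First, sqrt(2gh) = sqrt(2 * 9.81 * 0.628)
= sqrt(12.32136) = 3.510179 m/s
Power = 61.3 * 9.81 * 3.510179 = 2110.86 W

2110.86 W


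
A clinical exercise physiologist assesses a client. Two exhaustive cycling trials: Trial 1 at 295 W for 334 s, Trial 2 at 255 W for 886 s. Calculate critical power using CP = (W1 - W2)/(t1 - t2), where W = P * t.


W1 = 295 * 334 = 98530 J
W2 = 255 * 886 = 225930 J
CP = (98530 - 225930) / (334 - 886)
= -127400 / -552
= 230.8 W

230.8 W


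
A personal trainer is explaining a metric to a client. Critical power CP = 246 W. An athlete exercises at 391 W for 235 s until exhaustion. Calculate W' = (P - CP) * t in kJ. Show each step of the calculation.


P - CP = 391 - 246 = 145 W
W' = 145 * 235 = 34075 J
= 34075 / 1000 = 34.075 kJ

34.075 kJ


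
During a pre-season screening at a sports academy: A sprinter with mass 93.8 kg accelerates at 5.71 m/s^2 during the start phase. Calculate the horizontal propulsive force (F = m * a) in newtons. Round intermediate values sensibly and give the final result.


F = m * a
= 93.8 * 5.71
= 535.6 N

535.6 N


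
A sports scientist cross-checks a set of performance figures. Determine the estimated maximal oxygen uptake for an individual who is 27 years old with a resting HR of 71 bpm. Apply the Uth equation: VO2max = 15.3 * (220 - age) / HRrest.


HRmax = 220 - 27 = 193
VO2max = 15.3 * (193 / 71)
= 15.3 * 2.7183
= 41.59 mL/kg/min

41.59 mL/kg/min


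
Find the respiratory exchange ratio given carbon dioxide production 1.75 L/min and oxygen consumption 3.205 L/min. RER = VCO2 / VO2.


VCO2 = 1.75 L/min
VO2 = 3.205 L/min
RER = 1.75 / 3.205 = 0.546

0.546


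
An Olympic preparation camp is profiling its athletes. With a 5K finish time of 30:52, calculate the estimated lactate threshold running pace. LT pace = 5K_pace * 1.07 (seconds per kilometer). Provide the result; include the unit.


Race duration = 1852 s for 5 km
Average pace = 1852 / 5 = 370.4 s/km
LT pace = 370.4 * 1.07
= 396.33 s/km

396.33 s/km


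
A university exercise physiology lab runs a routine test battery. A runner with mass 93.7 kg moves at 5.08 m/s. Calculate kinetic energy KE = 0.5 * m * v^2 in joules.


v^2 = 5.08^2 = 25.8064
KE = 0.5 * 93.7 * 25.8064
= 1209.03 J

1209.03 J


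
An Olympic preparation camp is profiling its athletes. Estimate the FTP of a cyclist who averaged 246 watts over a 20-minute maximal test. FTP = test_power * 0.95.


FTP = 246 * 0.95 = 233.7 W

233.7 W


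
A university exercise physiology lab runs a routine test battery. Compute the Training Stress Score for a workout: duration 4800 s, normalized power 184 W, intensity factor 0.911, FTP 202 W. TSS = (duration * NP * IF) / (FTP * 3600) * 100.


Product = 4800 * 184 * 0.911 = 804595.2
Base = 202 * 3600 = 727200
TSS = 804595.2 / 727200 * 100 = 110.64

110.64 TSS


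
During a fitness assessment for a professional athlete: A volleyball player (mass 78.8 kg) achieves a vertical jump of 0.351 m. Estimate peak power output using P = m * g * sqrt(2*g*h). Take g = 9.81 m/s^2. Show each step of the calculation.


2 * g * h = 2 * 9.81 * 0.351 = 6.88662
sqrt(6.88662) = 2.624237 m/s
P = 78.8 * 9.81 * 2.624237 = 2028.61 W

2028.61 W


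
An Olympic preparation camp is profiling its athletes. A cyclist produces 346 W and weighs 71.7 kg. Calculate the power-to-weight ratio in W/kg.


P/W = power / mass
= 346 / 71.7
= 4.826 W/kg

4.826 W/kg


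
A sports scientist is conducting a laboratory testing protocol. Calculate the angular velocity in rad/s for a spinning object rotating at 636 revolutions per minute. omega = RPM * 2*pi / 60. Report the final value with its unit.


omega = RPM * 2*pi / 60
= 636 * 6.28318531 / 60
= 66.602 rad/s

66.602 rad/s


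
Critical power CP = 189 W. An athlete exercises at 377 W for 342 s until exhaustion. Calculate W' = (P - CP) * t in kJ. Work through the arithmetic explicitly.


P - CP = 377 - 189 = 188 W
W' = 188 * 342 = 64296 J
= 64296 / 1000 = 64.296 kJ

64.296 kJ


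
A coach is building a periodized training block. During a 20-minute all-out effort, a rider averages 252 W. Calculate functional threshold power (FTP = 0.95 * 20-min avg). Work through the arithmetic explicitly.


FTP = 0.95 * 252
= 239.4 W

239.4 W


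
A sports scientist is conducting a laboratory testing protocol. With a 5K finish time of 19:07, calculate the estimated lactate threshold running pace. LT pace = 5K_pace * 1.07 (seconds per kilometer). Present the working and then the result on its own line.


Race duration = 1147 s for 5 km
Average pace = 1147 / 5 = 229.4 s/km
LT pace = 229.4 * 1.07
= 245.46 s/km

245.46 s/km


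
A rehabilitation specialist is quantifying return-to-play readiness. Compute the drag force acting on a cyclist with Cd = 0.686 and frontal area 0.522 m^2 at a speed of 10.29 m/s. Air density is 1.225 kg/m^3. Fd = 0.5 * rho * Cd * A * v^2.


Step 1: v^2 = 105.8841
Step 2: Fd = 0.5 * 1.225 * 0.686 * 0.522 * 105.8841
= 23.224 N

23.224 N


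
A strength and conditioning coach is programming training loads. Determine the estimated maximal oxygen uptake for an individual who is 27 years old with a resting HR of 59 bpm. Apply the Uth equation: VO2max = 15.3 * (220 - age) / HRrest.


HRmax = 220 - 27 = 193
VO2max = 15.3 * (193 / 59)
= 15.3 * 3.2712
= 50.05 mL/kg/min

50.05 mL/kg/min


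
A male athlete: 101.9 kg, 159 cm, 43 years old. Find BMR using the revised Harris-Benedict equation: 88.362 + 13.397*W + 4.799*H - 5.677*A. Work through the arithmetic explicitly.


Intercept = 88.362
Weight contribution = 13.397 * 101.9 = 1365.1543
Height contribution = 4.799 * 159 = 763.041
Age contribution = 5.677 * 43 = 244.111
BMR = 88.362 + 1365.1543 + 763.041 - 244.111
= 1972.45 kcal/day

1972.45 kcal/day


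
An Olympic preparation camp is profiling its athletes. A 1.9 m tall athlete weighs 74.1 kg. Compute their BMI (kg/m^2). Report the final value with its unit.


height^2 = 3.61 m^2
BMI = 74.1 / 3.61 = 20.53 kg/m^2

20.53 kg/m^2


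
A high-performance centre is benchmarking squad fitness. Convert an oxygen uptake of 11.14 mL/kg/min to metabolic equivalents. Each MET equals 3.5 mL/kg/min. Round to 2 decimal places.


One MET = 3.5 mL/kg/min
Number of METs = 11.14 / 3.5
= 3.18 METs

3.18 METs


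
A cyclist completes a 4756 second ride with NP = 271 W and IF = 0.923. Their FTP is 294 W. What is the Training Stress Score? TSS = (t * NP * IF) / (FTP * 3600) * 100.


t * NP * IF = 4756 * 271 * 0.923 = 1189632.548
FTP * 3600 = 1058400
TSS = (1189632.548 / 1058400) * 100 = 112.4

112.4 TSS


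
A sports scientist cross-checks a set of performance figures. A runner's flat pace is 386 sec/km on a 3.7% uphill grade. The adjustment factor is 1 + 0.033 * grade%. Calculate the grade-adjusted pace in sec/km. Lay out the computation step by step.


Factor = 1 + 0.033 * 3.7 = 1.1221
Adjusted pace = 386 * 1.1221
= 433.13 sec/km

433.13 s/km


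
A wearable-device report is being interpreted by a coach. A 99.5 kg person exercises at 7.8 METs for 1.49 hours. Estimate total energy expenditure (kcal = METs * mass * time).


Energy = METs * mass(kg) * time(h)
= 7.8 * 99.5 * 1.49
= 1156.39 kcal

1156.39 kcal


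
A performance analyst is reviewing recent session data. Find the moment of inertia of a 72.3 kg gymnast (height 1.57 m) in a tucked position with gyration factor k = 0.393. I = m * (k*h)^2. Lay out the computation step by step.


Radius of gyration = 0.393 * 1.57 = 0.61701 m
I = 72.3 * 0.61701^2
= 72.3 * 0.380701
= 27.525 kg*m^2

27.525 kg*m^2


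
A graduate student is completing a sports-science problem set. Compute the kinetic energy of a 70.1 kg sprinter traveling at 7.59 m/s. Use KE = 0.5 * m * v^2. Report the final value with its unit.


Velocity squared = 57.6081
KE = 0.5 * 70.1 * 57.6081 = 2019.16 J

2019.16 J


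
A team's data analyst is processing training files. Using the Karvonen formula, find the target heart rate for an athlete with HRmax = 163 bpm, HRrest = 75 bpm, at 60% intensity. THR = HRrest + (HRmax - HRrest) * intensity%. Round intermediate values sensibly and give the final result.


HRR = 163 - 75 = 88
THR = 75 + 88 * 0.6
= 75 + 52.8
= 127.8 bpm

127.8 bpm


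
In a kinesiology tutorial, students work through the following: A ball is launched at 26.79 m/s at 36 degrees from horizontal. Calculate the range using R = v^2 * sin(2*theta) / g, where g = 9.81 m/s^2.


sin(2 * 36) = sin(72) = 0.951057
v^2 = 26.79^2 = 717.7041
R = 717.7041 * 0.951057 / 9.81
= 69.58 m

69.58 m


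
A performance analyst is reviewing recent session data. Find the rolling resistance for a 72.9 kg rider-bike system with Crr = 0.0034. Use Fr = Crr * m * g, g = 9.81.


m * g = 72.9 * 9.81 = 715.149 N
Fr = 0.0034 * 715.149 = 2.432 N

2.432 N


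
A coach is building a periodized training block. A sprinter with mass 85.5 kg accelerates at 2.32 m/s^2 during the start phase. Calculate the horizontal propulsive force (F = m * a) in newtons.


F = m * a
= 85.5 * 2.32
= 198.36 N

198.36 N


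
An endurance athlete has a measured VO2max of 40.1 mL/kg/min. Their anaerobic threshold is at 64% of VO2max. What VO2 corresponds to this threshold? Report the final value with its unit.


Anaerobic threshold VO2 = VO2max * 64%
= 40.1 * 0.64
= 25.66 mL/kg/min

25.66 mL/kg/min


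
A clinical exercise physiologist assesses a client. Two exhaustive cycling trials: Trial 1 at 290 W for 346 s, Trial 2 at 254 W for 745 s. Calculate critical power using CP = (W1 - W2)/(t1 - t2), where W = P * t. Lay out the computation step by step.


W1 = 290 * 346 = 100340 J
W2 = 254 * 745 = 189230 J
CP = (100340 - 189230) / (346 - 745)
= -88890 / -399
= 222.78 W

222.78 W


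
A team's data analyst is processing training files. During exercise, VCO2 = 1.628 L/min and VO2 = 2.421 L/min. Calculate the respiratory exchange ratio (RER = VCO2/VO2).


RER = VCO2 / VO2
= 1.628 / 2.421
= 0.6724

0.6724


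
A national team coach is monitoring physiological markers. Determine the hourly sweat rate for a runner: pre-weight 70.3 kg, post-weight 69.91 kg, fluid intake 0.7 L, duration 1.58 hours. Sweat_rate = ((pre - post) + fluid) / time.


Mass lost = 70.3 - 69.91 = 0.39 kg
Add fluid consumed: 0.39 + 0.7 = 1.09 L total sweat
Sweat rate = 1.09 / 1.58 = 0.69 L/h

0.69 L/h


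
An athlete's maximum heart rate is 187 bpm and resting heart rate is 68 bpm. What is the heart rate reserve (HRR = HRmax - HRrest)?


HRR = HRmax - HRrest
= 187 - 68
= 119 bpm

119 bpm


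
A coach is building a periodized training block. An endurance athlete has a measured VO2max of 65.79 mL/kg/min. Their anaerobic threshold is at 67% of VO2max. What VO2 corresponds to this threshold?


Anaerobic threshold VO2 = VO2max * 67%
= 65.79 * 0.67
= 44.08 mL/kg/min

44.08 mL/kg/min


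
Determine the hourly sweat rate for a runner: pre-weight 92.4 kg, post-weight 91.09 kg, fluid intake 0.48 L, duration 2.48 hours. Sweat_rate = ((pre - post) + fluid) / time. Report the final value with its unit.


Mass lost = 92.4 - 91.09 = 1.31 kg
Add fluid consumed: 1.31 + 0.48 = 1.79 L total sweat
Sweat rate = 1.79 / 2.48 = 0.722 L/h

0.722 L/h


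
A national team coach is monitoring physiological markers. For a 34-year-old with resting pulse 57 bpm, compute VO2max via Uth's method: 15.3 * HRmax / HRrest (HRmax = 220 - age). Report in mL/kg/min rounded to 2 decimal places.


Step 1: HRmax = 220 - 34 = 186 bpm
Step 2: Ratio = 186 / 57 = 3.2632
Step 3: VO2max = 15.3 * 3.2632 = 49.93 mL/kg/min

49.93 mL/kg/min


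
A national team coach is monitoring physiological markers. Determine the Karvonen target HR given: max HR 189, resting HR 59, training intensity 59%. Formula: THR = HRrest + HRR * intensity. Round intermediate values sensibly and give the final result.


HRR = HRmax - HRrest = 189 - 59 = 130
THR = 59 + 130 * 0.59
= 135.7 bpm

135.7 bpm


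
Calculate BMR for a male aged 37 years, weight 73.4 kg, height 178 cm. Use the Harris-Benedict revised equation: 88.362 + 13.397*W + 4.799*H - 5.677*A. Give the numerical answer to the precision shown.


Substituting values:
W term = 13.397 * 73.4 = 983.3398
H term = 4.799 * 178 = 854.222
A term = 5.677 * 37 = 210.049
BMR = 1715.87 kcal/day

1715.87 kcal/day


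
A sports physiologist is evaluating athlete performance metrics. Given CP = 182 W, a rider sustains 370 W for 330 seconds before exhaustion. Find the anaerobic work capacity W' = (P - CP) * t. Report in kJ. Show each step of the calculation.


Excess power = 370 - 182 = 188 W
Work above CP = 188 * 330 = 62040 J
W' = 62.04 kJ

62.04 kJ


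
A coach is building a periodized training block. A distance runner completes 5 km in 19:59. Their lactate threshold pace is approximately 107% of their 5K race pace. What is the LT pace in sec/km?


Convert to seconds: 19 min 59 s = 1199 s
Pace per km = 1199 / 5 = 239.8 s/km
LT pace = 239.8 * 1.07 = 256.59 s/km

256.59 s/km
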